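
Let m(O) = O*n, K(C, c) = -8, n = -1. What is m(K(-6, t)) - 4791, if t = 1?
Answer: -4783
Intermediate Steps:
m(O) = -O (m(O) = O*(-1) = -O)
m(K(-6, t)) - 4791 = -1*(-8) - 4791 = 8 - 4791 = -4783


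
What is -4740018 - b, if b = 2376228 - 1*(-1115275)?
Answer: -8231521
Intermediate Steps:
b = 3491503 (b = 2376228 + 1115275 = 3491503)
-4740018 - b = -4740018 - 1*3491503 = -4740018 - 3491503 = -8231521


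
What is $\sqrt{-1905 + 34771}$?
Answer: $\sqrt{32866} \approx 181.29$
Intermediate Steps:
$\sqrt{-1905 + 34771} = \sqrt{32866}$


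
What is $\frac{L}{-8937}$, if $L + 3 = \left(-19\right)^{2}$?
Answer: $- \frac{358}{8937} \approx -0.040058$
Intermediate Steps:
$L = 358$ ($L = -3 + \left(-19\right)^{2} = -3 + 361 = 358$)
$\frac{L}{-8937} = \frac{358}{-8937} = 358 \left(- \frac{1}{8937}\right) = - \frac{358}{8937}$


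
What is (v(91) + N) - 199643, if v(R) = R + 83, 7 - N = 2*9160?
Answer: -217782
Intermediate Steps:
N = -18313 (N = 7 - 2*9160 = 7 - 1*18320 = 7 - 18320 = -18313)
v(R) = 83 + R
(v(91) + N) - 199643 = ((83 + 91) - 18313) - 199643 = (174 - 18313) - 199643 = -18139 - 199643 = -217782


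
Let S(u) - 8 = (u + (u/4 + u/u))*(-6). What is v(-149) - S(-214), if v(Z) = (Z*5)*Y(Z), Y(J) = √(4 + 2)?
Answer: -1607 - 745*√6 ≈ -3431.9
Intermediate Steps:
Y(J) = √6
S(u) = 2 - 15*u/2 (S(u) = 8 + (u + (u/4 + u/u))*(-6) = 8 + (u + (u*(¼) + 1))*(-6) = 8 + (u + (u/4 + 1))*(-6) = 8 + (u + (1 + u/4))*(-6) = 8 + (1 + 5*u/4)*(-6) = 8 + (-6 - 15*u/2) = 2 - 15*u/2)
v(Z) = 5*Z*√6 (v(Z) = (Z*5)*√6 = (5*Z)*√6 = 5*Z*√6)
v(-149) - S(-214) = 5*(-149)*√6 - (2 - 15/2*(-214)) = -745*√6 - (2 + 1605) = -745*√6 - 1*1607 = -745*√6 - 1607 = -1607 - 745*√6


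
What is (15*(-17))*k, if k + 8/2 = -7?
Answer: 2805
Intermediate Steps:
k = -11 (k = -4 - 7 = -11)
(15*(-17))*k = (15*(-17))*(-11) = -255*(-11) = 2805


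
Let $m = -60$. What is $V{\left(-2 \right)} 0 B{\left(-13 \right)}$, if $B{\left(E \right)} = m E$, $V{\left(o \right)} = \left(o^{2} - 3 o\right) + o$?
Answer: $0$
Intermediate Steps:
$V{\left(o \right)} = o^{2} - 2 o$
$B{\left(E \right)} = - 60 E$
$V{\left(-2 \right)} 0 B{\left(-13 \right)} = - 2 \left(-2 - 2\right) 0 \left(\left(-60\right) \left(-13\right)\right) = \left(-2\right) \left(-4\right) 0 \cdot 780 = 8 \cdot 0 \cdot 780 = 0 \cdot 780 = 0$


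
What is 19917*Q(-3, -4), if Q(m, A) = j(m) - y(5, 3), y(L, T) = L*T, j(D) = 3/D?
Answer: -318672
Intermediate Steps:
Q(m, A) = -15 + 3/m (Q(m, A) = 3/m - 5*3 = 3/m - 1*15 = 3/m - 15 = -15 + 3/m)
19917*Q(-3, -4) = 19917*(-15 + 3/(-3)) = 19917*(-15 + 3*(-1/3)) = 19917*(-15 - 1) = 19917*(-16) = -318672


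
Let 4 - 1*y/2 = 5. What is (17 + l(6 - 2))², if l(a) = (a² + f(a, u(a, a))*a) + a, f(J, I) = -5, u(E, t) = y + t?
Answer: 289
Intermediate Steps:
y = -2 (y = 8 - 2*5 = 8 - 10 = -2)
u(E, t) = -2 + t
l(a) = a² - 4*a (l(a) = (a² - 5*a) + a = a² - 4*a)
(17 + l(6 - 2))² = (17 + (6 - 2)*(-4 + (6 - 2)))² = (17 + 4*(-4 + 4))² = (17 + 4*0)² = (17 + 0)² = 17² = 289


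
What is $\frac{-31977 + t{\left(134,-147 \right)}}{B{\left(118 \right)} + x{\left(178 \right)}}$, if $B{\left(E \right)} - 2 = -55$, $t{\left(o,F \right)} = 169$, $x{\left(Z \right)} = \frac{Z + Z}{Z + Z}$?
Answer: $\frac{7952}{13} \approx 611.69$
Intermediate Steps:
$x{\left(Z \right)} = 1$ ($x{\left(Z \right)} = \frac{2 Z}{2 Z} = 2 Z \frac{1}{2 Z} = 1$)
$B{\left(E \right)} = -53$ ($B{\left(E \right)} = 2 - 55 = -53$)
$\frac{-31977 + t{\left(134,-147 \right)}}{B{\left(118 \right)} + x{\left(178 \right)}} = \frac{-31977 + 169}{-53 + 1} = - \frac{31808}{-52} = \left(-31808\right) \left(- \frac{1}{52}\right) = \frac{7952}{13}$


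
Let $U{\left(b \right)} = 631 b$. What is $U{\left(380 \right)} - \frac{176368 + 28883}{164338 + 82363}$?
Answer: $\frac{59153760529}{246701} \approx 2.3978 \cdot 10^{5}$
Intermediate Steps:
$U{\left(380 \right)} - \frac{176368 + 28883}{164338 + 82363} = 631 \cdot 380 - \frac{176368 + 28883}{164338 + 82363} = 239780 - \frac{205251}{246701} = \frac{59153760529}{246701}$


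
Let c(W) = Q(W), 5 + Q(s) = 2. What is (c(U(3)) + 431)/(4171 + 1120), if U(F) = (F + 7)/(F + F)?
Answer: 428/5291 ≈ 0.080892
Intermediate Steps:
Q(s) = -3 (Q(s) = -5 + 2 = -3)
U(F) = (7 + F)/(2*F) (U(F) = (7 + F)/((2*F)) = (7 + F)*(1/(2*F)) = (7 + F)/(2*F))
c(W) = -3
(c(U(3)) + 431)/(4171 + 1120) = (-3 + 431)/(4171 + 1120) = 428/5291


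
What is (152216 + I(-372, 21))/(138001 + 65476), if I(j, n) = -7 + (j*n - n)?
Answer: 144376/203477 ≈ 0.70954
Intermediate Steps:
I(j, n) = -7 - n + j*n (I(j, n) = -7 + (-n + j*n) = -7 - n + j*n)
(152216 + I(-372, 21))/(138001 + 65476) = (152216 + (-7 - 1*21 - 372*21))/(138001 + 65476) = (152216 + (-7 - 21 - 7812))/203477 = (152216 - 7840)*(1/203477) = 144376*(1/203477) = 144376/203477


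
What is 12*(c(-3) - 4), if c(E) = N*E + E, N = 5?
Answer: -264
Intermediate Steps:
c(E) = 6*E (c(E) = 5*E + E = 6*E)
12*(c(-3) - 4) = 12*(6*(-3) - 4) = 12*(-18 - 4) = 12*(-22) = -264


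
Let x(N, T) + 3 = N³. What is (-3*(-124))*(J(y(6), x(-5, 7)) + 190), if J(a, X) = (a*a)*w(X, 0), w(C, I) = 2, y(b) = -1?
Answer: 71424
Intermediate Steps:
x(N, T) = -3 + N³
J(a, X) = 2*a² (J(a, X) = (a*a)*2 = a²*2 = 2*a²)
(-3*(-124))*(J(y(6), x(-5, 7)) + 190) = (-3*(-124))*(2*(-1)² + 190) = 372*(2*1 + 190) = 372*(2 + 190) = 372*192 = 71424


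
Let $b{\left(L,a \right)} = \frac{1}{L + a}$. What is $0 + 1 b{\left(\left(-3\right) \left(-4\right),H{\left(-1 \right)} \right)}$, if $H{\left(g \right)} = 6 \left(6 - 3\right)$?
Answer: $\frac{1}{30} \approx 0.033333$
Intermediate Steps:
$H{\left(g \right)} = 18$ ($H{\left(g \right)} = 6 \cdot 3 = 18$)
$0 + 1 b{\left(\left(-3\right) \left(-4\right),H{\left(-1 \right)} \right)} = 0 + 1 \frac{1}{\left(-3\right) \left(-4\right) + 18} = 0 + 1 \frac{1}{12 + 18} = 0 + 1 \cdot \frac{1}{30} = 0 + \frac{1}{30} = \frac{1}{30}$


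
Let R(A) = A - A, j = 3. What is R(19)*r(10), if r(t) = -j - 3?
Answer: 0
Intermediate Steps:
r(t) = -6 (r(t) = -1*3 - 3 = -3 - 3 = -6)
R(A) = 0
R(19)*r(10) = 0*(-6) = 0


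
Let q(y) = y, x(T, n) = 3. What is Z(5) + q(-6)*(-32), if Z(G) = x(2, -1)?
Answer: 195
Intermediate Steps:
Z(G) = 3
Z(5) + q(-6)*(-32) = 3 - 6*(-32) = 3 + 192 = 195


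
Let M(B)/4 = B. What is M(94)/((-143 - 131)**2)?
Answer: 94/18769 ≈ 0.0050083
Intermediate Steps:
M(B) = 4*B
M(94)/((-143 - 131)**2) = (4*94)/((-143 - 131)**2) = 376/((-274)**2) = 376/75076 = 376*(1/75076) = 94/18769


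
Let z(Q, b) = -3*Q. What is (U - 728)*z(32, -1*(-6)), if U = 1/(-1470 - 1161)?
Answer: 61291808/877 ≈ 69888.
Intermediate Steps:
U = -1/2631 (U = 1/(-2631) = -1/2631 ≈ -0.00038008)
(U - 728)*z(32, -1*(-6)) = (-1/2631 - 728)*(-3*32) = -1915369/2631*(-96) = 61291808/877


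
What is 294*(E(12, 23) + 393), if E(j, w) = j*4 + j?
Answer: 133182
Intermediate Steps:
E(j, w) = 5*j (E(j, w) = 4*j + j = 5*j)
294*(E(12, 23) + 393) = 294*(5*12 + 393) = 294*(60 + 393) = 294*453 = 133182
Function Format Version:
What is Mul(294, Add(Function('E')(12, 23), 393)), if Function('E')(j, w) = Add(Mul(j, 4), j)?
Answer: 133182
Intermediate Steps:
Function('E')(j, w) = Mul(5, j) (Function('E')(j, w) = Add(Mul(4, j), j) = Mul(5, j))
Mul(294, Add(Function('E')(12, 23), 393)) = Mul(294, Add(Mul(5, 12), 393)) = Mul(294, Add(60, 393)) = Mul(294, 453) = 133182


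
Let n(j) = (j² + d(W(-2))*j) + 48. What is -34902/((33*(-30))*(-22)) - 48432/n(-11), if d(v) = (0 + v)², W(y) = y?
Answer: -11769019/30250 ≈ -389.06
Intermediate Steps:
d(v) = v²
n(j) = 48 + j² + 4*j (n(j) = (j² + (-2)²*j) + 48 = (j² + 4*j) + 48 = 48 + j² + 4*j)
-34902/((33*(-30))*(-22)) - 48432/n(-11) = -34902/((33*(-30))*(-22)) - 48432/(48 + (-11)² + 4*(-11)) = -34902/((-990*(-22))) - 48432/(48 + 121 - 44) = -34902/21780 - 48432/125 = -34902*1/21780 - 48432*1/125 = -1939/1210 - 48432/125 = -11769019/30250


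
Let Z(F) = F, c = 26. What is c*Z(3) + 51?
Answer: 129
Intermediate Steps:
c*Z(3) + 51 = 26*3 + 51 = 78 + 51 = 129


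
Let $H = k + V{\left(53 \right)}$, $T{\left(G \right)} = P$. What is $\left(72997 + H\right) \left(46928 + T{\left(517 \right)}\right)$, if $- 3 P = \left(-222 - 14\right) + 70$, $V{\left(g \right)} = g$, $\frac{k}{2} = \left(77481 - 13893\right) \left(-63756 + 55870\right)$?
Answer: $-47116619693900$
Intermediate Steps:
$k = -1002909936$ ($k = 2 \left(77481 - 13893\right) \left(-63756 + 55870\right) = 2 \cdot 63588 \left(-7886\right) = 2 \left(-501454968\right) = -1002909936$)
$P = \frac{166}{3}$ ($P = - \frac{\left(-222 - 14\right) + 70}{3} = - \frac{-236 + 70}{3} = \left(- \frac{1}{3}\right) \left(-166\right) = \frac{166}{3} \approx 55.333$)
$T{\left(G \right)} = \frac{166}{3}$
$H = -1002909883$ ($H = -1002909936 + 53 = -1002909883$)
$\left(72997 + H\right) \left(46928 + T{\left(517 \right)}\right) = \left(72997 - 1002909883\right) \left(46928 + \frac{166}{3}\right) = \left(-1002836886\right) \frac{140950}{3} = -47116619693900$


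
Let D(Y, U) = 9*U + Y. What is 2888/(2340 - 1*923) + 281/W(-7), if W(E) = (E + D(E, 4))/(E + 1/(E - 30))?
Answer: -50587594/576719 ≈ -87.716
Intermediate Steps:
D(Y, U) = Y + 9*U
W(E) = (36 + 2*E)/(E + 1/(-30 + E)) (W(E) = (E + (E + 9*4))/(E + 1/(E - 30)) = (E + (E + 36))/(E + 1/(-30 + E)) = (E + (36 + E))/(E + 1/(-30 + E)) = (36 + 2*E)/(E + 1/(-30 + E)))
2888/(2340 - 1*923) + 281/W(-7) = 2888/(2340 - 1*923) + 281/((2*(-540 + (-7)² - 12*(-7))/(1 + (-7)² - 30*(-7)))) = 2888/(2340 - 923) + 281/((2*(-540 + 49 + 84)/(1 + 49 + 210))) = 2888/1417 + 281/((2*(-407)/260)) = 2888*(1/1417) + 281/((2*(1/260)*(-407))) = 2888/1417 + 281/(-407/130) = 2888/1417 + 281*(-130/407) = 2888/1417 - 36530/407 = -50587594/576719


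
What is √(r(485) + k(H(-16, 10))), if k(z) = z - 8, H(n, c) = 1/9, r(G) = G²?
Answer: √2116954/3 ≈ 484.99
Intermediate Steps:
H(n, c) = ⅑
k(z) = -8 + z
√(r(485) + k(H(-16, 10))) = √(485² + (-8 + ⅑)) = √(235225 - 71/9) = √(2116954/9) = √2116954/3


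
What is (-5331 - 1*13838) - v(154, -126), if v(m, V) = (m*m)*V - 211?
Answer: 2969258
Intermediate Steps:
v(m, V) = -211 + V*m**2 (v(m, V) = m**2*V - 211 = V*m**2 - 211 = -211 + V*m**2)
(-5331 - 1*13838) - v(154, -126) = (-5331 - 1*13838) - (-211 - 126*154**2) = (-5331 - 13838) - (-211 - 126*23716) = -19169 - (-211 - 2988216) = -19169 - 1*(-2988427) = -19169 + 2988427 = 2969258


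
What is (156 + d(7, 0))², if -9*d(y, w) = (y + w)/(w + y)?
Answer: 1968409/81 ≈ 24301.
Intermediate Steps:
d(y, w) = -⅑ (d(y, w) = -(y + w)/(9*(w + y)) = -(w + y)/(9*(w + y)) = -⅑*1 = -⅑)
(156 + d(7, 0))² = (156 - ⅑)² = (1403/9)² = 1968409/81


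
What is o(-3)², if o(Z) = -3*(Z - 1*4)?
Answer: 441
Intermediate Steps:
o(Z) = 12 - 3*Z (o(Z) = -3*(Z - 4) = -3*(-4 + Z) = 12 - 3*Z)
o(-3)² = (12 - 3*(-3))² = (12 + 9)² = 21² = 441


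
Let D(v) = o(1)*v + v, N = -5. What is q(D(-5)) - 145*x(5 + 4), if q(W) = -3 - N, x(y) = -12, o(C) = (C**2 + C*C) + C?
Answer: 1742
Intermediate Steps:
o(C) = C + 2*C**2 (o(C) = (C**2 + C**2) + C = 2*C**2 + C = C + 2*C**2)
D(v) = 4*v (D(v) = (1*(1 + 2*1))*v + v = (1*(1 + 2))*v + v = (1*3)*v + v = 3*v + v = 4*v)
q(W) = 2 (q(W) = -3 - 1*(-5) = -3 + 5 = 2)
q(D(-5)) - 145*x(5 + 4) = 2 - 145*(-12) = 2 + 1740 = 1742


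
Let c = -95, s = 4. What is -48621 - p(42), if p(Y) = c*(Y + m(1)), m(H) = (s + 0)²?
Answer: -43111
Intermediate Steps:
m(H) = 16 (m(H) = (4 + 0)² = 4² = 16)
p(Y) = -1520 - 95*Y (p(Y) = -95*(Y + 16) = -95*(16 + Y) = -1520 - 95*Y)
-48621 - p(42) = -48621 - (-1520 - 95*42) = -48621 - (-1520 - 3990) = -48621 - 1*(-5510) = -48621 + 5510 = -43111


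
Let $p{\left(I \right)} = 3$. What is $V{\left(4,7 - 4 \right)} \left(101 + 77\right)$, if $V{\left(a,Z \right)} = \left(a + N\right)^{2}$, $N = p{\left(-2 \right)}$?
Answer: $8722$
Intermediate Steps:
$N = 3$
$V{\left(a,Z \right)} = \left(3 + a\right)^{2}$ ($V{\left(a,Z \right)} = \left(a + 3\right)^{2} = \left(3 + a\right)^{2}$)
$V{\left(4,7 - 4 \right)} \left(101 + 77\right) = \left(3 + 4\right)^{2} \left(101 + 77\right) = 7^{2} \cdot 178 = 49 \cdot 178 = 8722$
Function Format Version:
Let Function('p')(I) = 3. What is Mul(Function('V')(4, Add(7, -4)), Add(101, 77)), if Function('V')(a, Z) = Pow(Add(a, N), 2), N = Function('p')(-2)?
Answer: 8722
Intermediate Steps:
N = 3
Function('V')(a, Z) = Pow(Add(3, a), 2) (Function('V')(a, Z) = Pow(Add(a, 3), 2) = Pow(Add(3, a), 2))
Mul(Function('V')(4, Add(7, -4)), Add(101, 77)) = Mul(Pow(Add(3, 4), 2), Add(101, 77)) = Mul(Pow(7, 2), 178) = Mul(49, 178) = 8722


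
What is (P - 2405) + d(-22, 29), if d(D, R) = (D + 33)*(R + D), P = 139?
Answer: -2189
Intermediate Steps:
d(D, R) = (33 + D)*(D + R)
(P - 2405) + d(-22, 29) = (139 - 2405) + ((-22)**2 + 33*(-22) + 33*29 - 22*29) = -2266 + (484 - 726 + 957 - 638) = -2266 + 77 = -2189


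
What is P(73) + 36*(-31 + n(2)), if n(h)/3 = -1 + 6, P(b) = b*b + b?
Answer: 4826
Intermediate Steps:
P(b) = b + b**2 (P(b) = b**2 + b = b + b**2)
n(h) = 15 (n(h) = 3*(-1 + 6) = 3*5 = 15)
P(73) + 36*(-31 + n(2)) = 73*(1 + 73) + 36*(-31 + 15) = 73*74 + 36*(-16) = 5402 - 576 = 4826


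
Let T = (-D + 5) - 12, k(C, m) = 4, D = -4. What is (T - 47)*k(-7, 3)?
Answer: -200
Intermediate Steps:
T = -3 (T = (-1*(-4) + 5) - 12 = (4 + 5) - 12 = 9 - 12 = -3)
(T - 47)*k(-7, 3) = (-3 - 47)*4 = -50*4 = -200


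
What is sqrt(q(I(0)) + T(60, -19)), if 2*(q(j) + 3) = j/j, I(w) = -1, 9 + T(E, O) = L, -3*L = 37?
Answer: I*sqrt(858)/6 ≈ 4.8819*I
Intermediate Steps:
L = -37/3 (L = -1/3*37 = -37/3 ≈ -12.333)
T(E, O) = -64/3 (T(E, O) = -9 - 37/3 = -64/3)
q(j) = -5/2 (q(j) = -3 + (j/j)/2 = -3 + (1/2)*1 = -3 + 1/2 = -5/2)
sqrt(q(I(0)) + T(60, -19)) = sqrt(-5/2 - 64/3) = sqrt(-143/6) = I*sqrt(858)/6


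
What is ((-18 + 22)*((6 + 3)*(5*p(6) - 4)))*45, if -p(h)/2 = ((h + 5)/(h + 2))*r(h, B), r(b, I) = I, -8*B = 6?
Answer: 40905/4 ≈ 10226.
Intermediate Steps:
B = -3/4 (B = -1/8*6 = -3/4 ≈ -0.75000)
p(h) = 3*(5 + h)/(2*(2 + h)) (p(h) = -2*(h + 5)/(h + 2)*(-3)/4 = -2*(5 + h)/(2 + h)*(-3)/4 = -(-3)*(5 + h)/(2*(2 + h)) = 3*(5 + h)/(2*(2 + h)))
((-18 + 22)*((6 + 3)*(5*p(6) - 4)))*45 = ((-18 + 22)*((6 + 3)*(5*(3*(5 + 6)/(2*(2 + 6))) - 4)))*45 = (4*(9*(5*((3/2)*11/8) - 4)))*45 = (4*(9*(5*((3/2)*(1/8)*11) - 4)))*45 = (4*(9*(5*(33/16) - 4)))*45 = (4*(9*(165/16 - 4)))*45 = (4*(9*(101/16)))*45 = (4*(909/16))*45 = (909/4)*45 = 40905/4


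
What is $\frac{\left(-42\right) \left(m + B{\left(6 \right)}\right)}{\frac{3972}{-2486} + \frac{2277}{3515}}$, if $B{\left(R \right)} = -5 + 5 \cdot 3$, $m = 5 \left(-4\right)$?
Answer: $- \frac{611680300}{1383493} \approx -442.13$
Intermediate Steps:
$m = -20$
$B{\left(R \right)} = 10$ ($B{\left(R \right)} = -5 + 15 = 10$)
$\frac{\left(-42\right) \left(m + B{\left(6 \right)}\right)}{\frac{3972}{-2486} + \frac{2277}{3515}} = \frac{\left(-42\right) \left(-20 + 10\right)}{\frac{3972}{-2486} + \frac{2277}{3515}} = \frac{\left(-42\right) \left(-10\right)}{3972 \left(- \frac{1}{2486}\right) + 2277 \cdot \frac{1}{3515}} = \frac{420}{- \frac{1986}{1243} + \frac{2277}{3515}} = \frac{420}{- \frac{4150479}{4369145}} = 420 \left(- \frac{4369145}{4150479}\right) = - \frac{611680300}{1383493}$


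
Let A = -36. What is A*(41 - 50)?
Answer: 324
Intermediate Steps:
A*(41 - 50) = -36*(41 - 50) = -36*(-9) = 324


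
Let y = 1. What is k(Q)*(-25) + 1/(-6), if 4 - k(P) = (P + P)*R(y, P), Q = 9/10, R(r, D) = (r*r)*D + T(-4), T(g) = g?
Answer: -719/3 ≈ -239.67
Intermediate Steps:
R(r, D) = -4 + D*r² (R(r, D) = (r*r)*D - 4 = r²*D - 4 = D*r² - 4 = -4 + D*r²)
Q = 9/10 (Q = 9*(⅒) = 9/10 ≈ 0.90000)
k(P) = 4 - 2*P*(-4 + P) (k(P) = 4 - (P + P)*(-4 + P*1²) = 4 - 2*P*(-4 + P*1) = 4 - 2*P*(-4 + P))
k(Q)*(-25) + 1/(-6) = (4 - 2*9/10*(-4 + 9/10))*(-25) + 1/(-6) = (4 - 2*9/10*(-31/10))*(-25) - ⅙ = (4 + 279/50)*(-25) - ⅙ = (479/50)*(-25) - ⅙ = -479/2 - ⅙ = -719/3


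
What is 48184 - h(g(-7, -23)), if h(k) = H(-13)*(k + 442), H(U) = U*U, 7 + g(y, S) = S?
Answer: -21444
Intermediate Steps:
g(y, S) = -7 + S
H(U) = U**2
h(k) = 74698 + 169*k (h(k) = (-13)**2*(k + 442) = 169*(442 + k) = 74698 + 169*k)
48184 - h(g(-7, -23)) = 48184 - (74698 + 169*(-7 - 23)) = 48184 - (74698 + 169*(-30)) = 48184 - (74698 - 5070) = 48184 - 1*69628 = 48184 - 69628 = -21444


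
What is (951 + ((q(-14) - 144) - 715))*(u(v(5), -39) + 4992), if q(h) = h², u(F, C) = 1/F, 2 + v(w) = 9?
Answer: 10064160/7 ≈ 1.4377e+6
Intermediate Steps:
v(w) = 7 (v(w) = -2 + 9 = 7)
(951 + ((q(-14) - 144) - 715))*(u(v(5), -39) + 4992) = (951 + (((-14)² - 144) - 715))*(1/7 + 4992) = (951 + ((196 - 144) - 715))*(⅐ + 4992) = (951 + (52 - 715))*(34945/7) = (951 - 663)*(34945/7) = 288*(34945/7) = 10064160/7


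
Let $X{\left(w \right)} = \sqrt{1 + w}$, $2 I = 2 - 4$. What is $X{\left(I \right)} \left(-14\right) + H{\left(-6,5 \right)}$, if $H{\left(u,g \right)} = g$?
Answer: $5$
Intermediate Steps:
$I = -1$ ($I = \frac{2 - 4}{2} = \frac{1}{2} \left(-2\right) = -1$)
$X{\left(I \right)} \left(-14\right) + H{\left(-6,5 \right)} = \sqrt{1 - 1} \left(-14\right) + 5 = \sqrt{0} \left(-14\right) + 5 = 0 \left(-14\right) + 5 = 0 + 5 = 5$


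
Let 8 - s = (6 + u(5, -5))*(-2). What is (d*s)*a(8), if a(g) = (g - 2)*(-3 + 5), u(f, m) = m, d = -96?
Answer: -11520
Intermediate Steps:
a(g) = -4 + 2*g (a(g) = (-2 + g)*2 = -4 + 2*g)
s = 10 (s = 8 - (6 - 5)*(-2) = 8 - (-2) = 8 - 1*(-2) = 8 + 2 = 10)
(d*s)*a(8) = (-96*10)*(-4 + 2*8) = -960*(-4 + 16) = -960*12 = -11520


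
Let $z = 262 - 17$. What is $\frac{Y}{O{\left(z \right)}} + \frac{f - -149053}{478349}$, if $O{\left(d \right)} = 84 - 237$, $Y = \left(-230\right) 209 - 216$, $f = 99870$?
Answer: $\frac{23135645033}{73187397} \approx 316.12$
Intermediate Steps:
$Y = -48286$ ($Y = -48070 - 216 = -48286$)
$z = 245$ ($z = 262 - 17 = 245$)
$O{\left(d \right)} = -153$
$\frac{Y}{O{\left(z \right)}} + \frac{f - -149053}{478349} = - \frac{48286}{-153} + \frac{99870 - -149053}{478349} = \left(-48286\right) \left(- \frac{1}{153}\right) + \left(99870 + 149053\right) \frac{1}{478349} = \frac{48286}{153} + 248923 \cdot \frac{1}{478349} = \frac{48286}{153} + \frac{248923}{478349} = \frac{23135645033}{73187397}$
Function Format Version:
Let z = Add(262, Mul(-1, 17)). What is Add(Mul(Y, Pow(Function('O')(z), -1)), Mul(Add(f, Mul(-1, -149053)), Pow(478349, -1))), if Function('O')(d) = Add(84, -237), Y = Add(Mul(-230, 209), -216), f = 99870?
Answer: Rational(23135645033, 73187397) ≈ 316.12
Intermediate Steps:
Y = -48286 (Y = Add(-48070, -216) = -48286)
z = 245 (z = Add(262, -17) = 245)
Function('O')(d) = -153
Add(Mul(Y, Pow(Function('O')(z), -1)), Mul(Add(f, Mul(-1, -149053)), Pow(478349, -1))) = Add(Mul(-48286, Pow(-153, -1)), Mul(Add(99870, Mul(-1, -149053)), Pow(478349, -1))) = Add(Mul(-48286, Rational(-1, 153)), Mul(Add(99870, 149053), Rational(1, 478349))) = Add(Rational(48286, 153), Mul(248923, Rational(1, 478349))) = Add(Rational(48286, 153), Rational(248923, 478349)) = Rational(23135645033, 73187397)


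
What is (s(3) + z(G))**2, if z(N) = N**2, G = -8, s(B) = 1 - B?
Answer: 3844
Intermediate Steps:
(s(3) + z(G))**2 = ((1 - 1*3) + (-8)**2)**2 = ((1 - 3) + 64)**2 = (-2 + 64)**2 = 62**2 = 3844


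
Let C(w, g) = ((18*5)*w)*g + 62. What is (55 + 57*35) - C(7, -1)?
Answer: 2618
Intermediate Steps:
C(w, g) = 62 + 90*g*w (C(w, g) = (90*w)*g + 62 = 90*g*w + 62 = 62 + 90*g*w)
(55 + 57*35) - C(7, -1) = (55 + 57*35) - (62 + 90*(-1)*7) = (55 + 1995) - (62 - 630) = 2050 - 1*(-568) = 2050 + 568 = 2618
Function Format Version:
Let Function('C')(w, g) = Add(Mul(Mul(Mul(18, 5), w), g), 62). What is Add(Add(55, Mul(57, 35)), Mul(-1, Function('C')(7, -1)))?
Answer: 2618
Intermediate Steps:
Function('C')(w, g) = Add(62, Mul(90, g, w)) (Function('C')(w, g) = Add(Mul(Mul(90, w), g), 62) = Add(Mul(90, g, w), 62) = Add(62, Mul(90, g, w)))
Add(Add(55, Mul(57, 35)), Mul(-1, Function('C')(7, -1))) = Add(Add(55, Mul(57, 35)), Mul(-1, Add(62, Mul(90, -1, 7)))) = Add(Add(55, 1995), Mul(-1, Add(62, -630))) = Add(2050, Mul(-1, -568)) = Add(2050, 568) = 2618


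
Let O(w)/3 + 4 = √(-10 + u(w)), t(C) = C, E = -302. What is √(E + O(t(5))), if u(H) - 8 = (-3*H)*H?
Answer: √(-314 + 3*I*√77) ≈ 0.74215 + 17.736*I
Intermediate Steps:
u(H) = 8 - 3*H² (u(H) = 8 + (-3*H)*H = 8 - 3*H²)
O(w) = -12 + 3*√(-2 - 3*w²) (O(w) = -12 + 3*√(-10 + (8 - 3*w²)) = -12 + 3*√(-2 - 3*w²))
√(E + O(t(5))) = √(-302 + (-12 + 3*√(-2 - 3*5²))) = √(-302 + (-12 + 3*√(-2 - 3*25))) = √(-302 + (-12 + 3*√(-2 - 75))) = √(-302 + (-12 + 3*√(-77))) = √(-302 + (-12 + 3*(I*√77))) = √(-302 + (-12 + 3*I*√77)) = √(-314 + 3*I*√77)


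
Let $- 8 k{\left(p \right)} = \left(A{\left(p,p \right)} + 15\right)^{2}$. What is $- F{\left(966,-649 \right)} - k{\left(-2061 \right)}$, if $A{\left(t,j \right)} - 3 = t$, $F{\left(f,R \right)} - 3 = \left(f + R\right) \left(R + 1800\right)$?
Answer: $\frac{1254889}{8} \approx 1.5686 \cdot 10^{5}$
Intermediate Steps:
$F{\left(f,R \right)} = 3 + \left(1800 + R\right) \left(R + f\right)$ ($F{\left(f,R \right)} = 3 + \left(f + R\right) \left(R + 1800\right) = 3 + \left(R + f\right) \left(1800 + R\right) = 3 + \left(1800 + R\right) \left(R + f\right)$)
$A{\left(t,j \right)} = 3 + t$
$k{\left(p \right)} = - \frac{\left(18 + p\right)^{2}}{8}$ ($k{\left(p \right)} = - \frac{\left(\left(3 + p\right) + 15\right)^{2}}{8} = - \frac{\left(18 + p\right)^{2}}{8}$)
$- F{\left(966,-649 \right)} - k{\left(-2061 \right)} = - (3 + \left(-649\right)^{2} + 1800 \left(-649\right) + 1800 \cdot 966 - 626934) - - \frac{\left(18 - 2061\right)^{2}}{8} = - (3 + 421201 - 1168200 + 1738800 - 626934) - - \frac{\left(-2043\right)^{2}}{8} = \left(-1\right) 364870 - \left(- \frac{1}{8}\right) 4173849 = -364870 - - \frac{4173849}{8} = -364870 + \frac{4173849}{8} = \frac{1254889}{8}$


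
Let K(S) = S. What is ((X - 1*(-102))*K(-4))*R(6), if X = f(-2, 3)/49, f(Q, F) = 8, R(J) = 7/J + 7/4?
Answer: -25030/21 ≈ -1191.9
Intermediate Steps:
R(J) = 7/4 + 7/J (R(J) = 7/J + 7*(¼) = 7/J + 7/4 = 7/4 + 7/J)
X = 8/49 ≈ 0.16327
((X - 1*(-102))*K(-4))*R(6) = ((8/49 - 1*(-102))*(-4))*(7/4 + 7/6) = ((8/49 + 102)*(-4))*(7/4 + 7*(⅙)) = ((5006/49)*(-4))*(7/4 + 7/6) = -20024/49*35/12 = -25030/21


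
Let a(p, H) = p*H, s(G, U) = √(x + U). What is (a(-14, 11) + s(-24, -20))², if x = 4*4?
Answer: 23712 - 616*I ≈ 23712.0 - 616.0*I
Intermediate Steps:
x = 16
s(G, U) = √(16 + U)
a(p, H) = H*p
(a(-14, 11) + s(-24, -20))² = (11*(-14) + √(16 - 20))² = (-154 + √(-4))² = (-154 + 2*I)²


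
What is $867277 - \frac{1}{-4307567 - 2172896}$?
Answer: $\frac{5620356509252}{6480463} \approx 8.6728 \cdot 10^{5}$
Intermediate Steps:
$867277 - \frac{1}{-4307567 - 2172896} = 867277 - \frac{1}{-6480463} = 867277 - - \frac{1}{6480463} = 867277 + \frac{1}{6480463} = \frac{5620356509252}{6480463}$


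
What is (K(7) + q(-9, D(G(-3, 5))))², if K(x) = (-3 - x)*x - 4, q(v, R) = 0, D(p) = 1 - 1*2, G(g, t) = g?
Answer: 5476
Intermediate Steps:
D(p) = -1 (D(p) = 1 - 2 = -1)
K(x) = -4 + x*(-3 - x) (K(x) = x*(-3 - x) - 4 = -4 + x*(-3 - x))
(K(7) + q(-9, D(G(-3, 5))))² = ((-4 - 1*7² - 3*7) + 0)² = ((-4 - 1*49 - 21) + 0)² = ((-4 - 49 - 21) + 0)² = (-74 + 0)² = (-74)² = 5476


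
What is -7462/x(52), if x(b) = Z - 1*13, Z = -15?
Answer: 533/2 ≈ 266.50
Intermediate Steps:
x(b) = -28 (x(b) = -15 - 1*13 = -15 - 13 = -28)
-7462/x(52) = -7462/(-28) = -7462*(-1/28) = 533/2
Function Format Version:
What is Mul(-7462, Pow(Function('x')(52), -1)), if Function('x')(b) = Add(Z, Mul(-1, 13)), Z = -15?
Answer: Rational(533, 2) ≈ 266.50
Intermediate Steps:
Function('x')(b) = -28 (Function('x')(b) = Add(-15, Mul(-1, 13)) = Add(-15, -13) = -28)
Mul(-7462, Pow(Function('x')(52), -1)) = Mul(-7462, Pow(-28, -1)) = Mul(-7462, Rational(-1, 28)) = Rational(533, 2)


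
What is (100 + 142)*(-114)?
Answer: -27588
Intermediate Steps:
(100 + 142)*(-114) = 242*(-114) = -27588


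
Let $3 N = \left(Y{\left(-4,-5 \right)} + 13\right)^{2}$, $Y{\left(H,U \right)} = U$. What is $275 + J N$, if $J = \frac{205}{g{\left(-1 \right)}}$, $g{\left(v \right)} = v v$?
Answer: $\frac{13945}{3} \approx 4648.3$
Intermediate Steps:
$g{\left(v \right)} = v^{2}$
$N = \frac{64}{3}$ ($N = \frac{\left(-5 + 13\right)^{2}}{3} = \frac{8^{2}}{3} = \frac{1}{3} \cdot 64 = \frac{64}{3} \approx 21.333$)
$J = 205$ ($J = \frac{205}{\left(-1\right)^{2}} = \frac{205}{1} = 205 \cdot 1 = 205$)
$275 + J N = 275 + 205 \cdot \frac{64}{3} = 275 + \frac{13120}{3} = \frac{13945}{3}$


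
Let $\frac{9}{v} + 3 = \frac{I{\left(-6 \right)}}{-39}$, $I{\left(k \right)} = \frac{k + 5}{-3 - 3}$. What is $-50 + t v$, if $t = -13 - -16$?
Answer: $- \frac{41468}{703} \approx -58.987$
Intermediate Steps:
$I{\left(k \right)} = - \frac{5}{6} - \frac{k}{6}$ ($I{\left(k \right)} = \frac{5 + k}{-6} = \left(5 + k\right) \left(- \frac{1}{6}\right) = - \frac{5}{6} - \frac{k}{6}$)
$t = 3$ ($t = -13 + 16 = 3$)
$v = - \frac{2106}{703}$ ($v = \frac{9}{-3 + \frac{- \frac{5}{6} - -1}{-39}} = \frac{9}{-3 + \left(- \frac{5}{6} + 1\right) \left(- \frac{1}{39}\right)} = \frac{9}{-3 + \frac{1}{6} \left(- \frac{1}{39}\right)} = \frac{9}{-3 - \frac{1}{234}} = \frac{9}{- \frac{703}{234}} = 9 \left(- \frac{234}{703}\right) = - \frac{2106}{703} \approx -2.9957$)
$-50 + t v = -50 + 3 \left(- \frac{2106}{703}\right) = -50 - \frac{6318}{703} = - \frac{41468}{703}$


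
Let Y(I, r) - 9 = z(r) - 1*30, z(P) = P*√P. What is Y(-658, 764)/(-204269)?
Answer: 21/204269 - 1528*√191/204269 ≈ -0.10328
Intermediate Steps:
z(P) = P^(3/2)
Y(I, r) = -21 + r^(3/2) (Y(I, r) = 9 + (r^(3/2) - 1*30) = 9 + (r^(3/2) - 30) = 9 + (-30 + r^(3/2)) = -21 + r^(3/2))
Y(-658, 764)/(-204269) = (-21 + 764^(3/2))/(-204269) = (-21 + 1528*√191)*(-1/204269) = 21/204269 - 1528*√191/204269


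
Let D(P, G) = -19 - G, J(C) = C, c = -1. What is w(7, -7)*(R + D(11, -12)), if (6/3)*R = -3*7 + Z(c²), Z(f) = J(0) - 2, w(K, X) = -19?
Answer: 703/2 ≈ 351.50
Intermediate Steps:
Z(f) = -2 (Z(f) = 0 - 2 = -2)
R = -23/2 (R = (-3*7 - 2)/2 = (-21 - 2)/2 = (½)*(-23) = -23/2 ≈ -11.500)
w(7, -7)*(R + D(11, -12)) = -19*(-23/2 + (-19 - 1*(-12))) = -19*(-23/2 + (-19 + 12)) = -19*(-23/2 - 7) = -19*(-37/2) = 703/2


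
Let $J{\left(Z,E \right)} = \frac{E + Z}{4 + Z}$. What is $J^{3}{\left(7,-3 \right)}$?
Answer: $\frac{64}{1331} \approx 0.048084$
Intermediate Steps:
$J{\left(Z,E \right)} = \frac{E + Z}{4 + Z}$
$J^{3}{\left(7,-3 \right)} = \left(\frac{-3 + 7}{4 + 7}\right)^{3} = \left(\frac{1}{11} \cdot 4\right)^{3} = \left(\frac{4}{11}\right)^{3} = \frac{64}{1331}$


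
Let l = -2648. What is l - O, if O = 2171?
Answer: -4819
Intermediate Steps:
l - O = -2648 - 1*2171 = -2648 - 2171 = -4819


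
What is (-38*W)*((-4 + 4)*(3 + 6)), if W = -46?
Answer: 0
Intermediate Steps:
(-38*W)*((-4 + 4)*(3 + 6)) = (-38*(-46))*((-4 + 4)*(3 + 6)) = 1748*(0*9) = 1748*0 = 0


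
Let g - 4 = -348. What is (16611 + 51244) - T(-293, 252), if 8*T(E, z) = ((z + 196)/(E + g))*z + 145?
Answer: 7057339/104 ≈ 67859.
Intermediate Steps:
g = -344 (g = 4 - 348 = -344)
T(E, z) = 145/8 + z*(196 + z)/(8*(-344 + E)) (T(E, z) = (((z + 196)/(E - 344))*z + 145)/8 = (((196 + z)/(-344 + E))*z + 145)/8 = (z*(196 + z)/(-344 + E) + 145)/8 = (145 + z*(196 + z)/(-344 + E))/8 = 145/8 + z*(196 + z)/(8*(-344 + E)))
(16611 + 51244) - T(-293, 252) = (16611 + 51244) - (-49880 + 252² + 145*(-293) + 196*252)/(8*(-344 - 293)) = 67855 - (-49880 + 63504 - 42485 + 49392)/(8*(-637)) = 67855 - (-1)*20531/(8*637) = 67855 - 1*(-419/104) = 67855 + 419/104 = 7057339/104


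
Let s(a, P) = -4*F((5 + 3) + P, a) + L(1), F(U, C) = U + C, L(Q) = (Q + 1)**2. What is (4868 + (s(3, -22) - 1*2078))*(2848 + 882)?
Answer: 10585740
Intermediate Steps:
L(Q) = (1 + Q)**2
F(U, C) = C + U
s(a, P) = -28 - 4*P - 4*a (s(a, P) = -4*(a + ((5 + 3) + P)) + (1 + 1)**2 = -4*(a + (8 + P)) + 2**2 = -4*(8 + P + a) + 4 = (-32 - 4*P - 4*a) + 4 = -28 - 4*P - 4*a)
(4868 + (s(3, -22) - 1*2078))*(2848 + 882) = (4868 + ((-28 - 4*(-22) - 4*3) - 1*2078))*(2848 + 882) = (4868 + ((-28 + 88 - 12) - 2078))*3730 = (4868 + (48 - 2078))*3730 = (4868 - 2030)*3730 = 2838*3730 = 10585740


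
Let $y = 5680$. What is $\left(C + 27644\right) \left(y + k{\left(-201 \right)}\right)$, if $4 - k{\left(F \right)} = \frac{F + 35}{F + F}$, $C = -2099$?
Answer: $\frac{9727544515}{67} \approx 1.4519 \cdot 10^{8}$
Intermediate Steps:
$k{\left(F \right)} = 4 - \frac{35 + F}{2 F}$ ($k{\left(F \right)} = 4 - \frac{F + 35}{F + F} = 4 - \frac{35 + F}{2 F}$)
$\left(C + 27644\right) \left(y + k{\left(-201 \right)}\right) = \left(-2099 + 27644\right) \left(5680 + \frac{7 \left(-5 - 201\right)}{2 \left(-201\right)}\right) = 25545 \left(5680 + \frac{7}{2} \left(- \frac{1}{201}\right) \left(-206\right)\right) = 25545 \left(5680 + \frac{721}{201}\right) = 25545 \cdot \frac{1142401}{201} = \frac{9727544515}{67}$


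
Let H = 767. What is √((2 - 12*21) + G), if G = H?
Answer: √517 ≈ 22.738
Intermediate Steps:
G = 767
√((2 - 12*21) + G) = √((2 - 12*21) + 767) = √((2 - 252) + 767) = √(-250 + 767) = √517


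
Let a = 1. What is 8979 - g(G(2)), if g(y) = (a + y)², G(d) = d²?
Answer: 8954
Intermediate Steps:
g(y) = (1 + y)²
8979 - g(G(2)) = 8979 - (1 + 2²)² = 8979 - (1 + 4)² = 8979 - 1*5² = 8979 - 1*25 = 8979 - 25 = 8954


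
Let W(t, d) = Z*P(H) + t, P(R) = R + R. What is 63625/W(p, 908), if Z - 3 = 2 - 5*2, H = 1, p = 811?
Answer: 63625/801 ≈ 79.432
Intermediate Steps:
P(R) = 2*R
Z = -5 (Z = 3 + (2 - 5*2) = 3 + (2 - 10) = 3 - 8 = -5)
W(t, d) = -10 + t
63625/W(p, 908) = 63625/(-10 + 811) = 63625/801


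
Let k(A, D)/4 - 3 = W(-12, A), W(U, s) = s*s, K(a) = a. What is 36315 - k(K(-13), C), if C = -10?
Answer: 35627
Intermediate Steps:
W(U, s) = s²
k(A, D) = 12 + 4*A²
36315 - k(K(-13), C) = 36315 - (12 + 4*(-13)²) = 36315 - (12 + 4*169) = 36315 - (12 + 676) = 36315 - 1*688 = 36315 - 688 = 35627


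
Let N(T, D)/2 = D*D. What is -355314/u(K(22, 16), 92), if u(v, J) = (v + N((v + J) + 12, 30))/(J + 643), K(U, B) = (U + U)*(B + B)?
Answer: -130577895/1604 ≈ -81408.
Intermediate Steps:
N(T, D) = 2*D**2 (N(T, D) = 2*(D*D) = 2*D**2)
K(U, B) = 4*B*U (K(U, B) = (2*U)*(2*B) = 4*B*U)
u(v, J) = (1800 + v)/(643 + J) (u(v, J) = (v + 2*30**2)/(J + 643) = (v + 2*900)/(643 + J) = (v + 1800)/(643 + J) = (1800 + v)/(643 + J))
-355314/u(K(22, 16), 92) = -355314*(643 + 92)/(1800 + 4*16*22) = -355314*735/(1800 + 1408) = -355314/((1/735)*3208) = -355314/3208/735 = -355314*735/3208 = -130577895/1604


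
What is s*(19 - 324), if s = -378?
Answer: 115290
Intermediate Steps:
s*(19 - 324) = -378*(19 - 324) = -378*(-305) = 115290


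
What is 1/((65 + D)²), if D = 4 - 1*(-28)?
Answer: 1/9409 ≈ 0.00010628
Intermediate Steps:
D = 32 (D = 4 + 28 = 32)
1/((65 + D)²) = 1/((65 + 32)²) = 1/(97²) = 1/9409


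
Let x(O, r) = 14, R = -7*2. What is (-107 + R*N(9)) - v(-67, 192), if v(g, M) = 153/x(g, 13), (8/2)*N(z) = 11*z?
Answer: -3251/7 ≈ -464.43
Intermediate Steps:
N(z) = 11*z/4 (N(z) = (11*z)/4 = 11*z/4)
R = -14
v(g, M) = 153/14
(-107 + R*N(9)) - v(-67, 192) = (-107 - 77*9/2) - 1*153/14 = (-107 - 14*99/4) - 153/14 = (-107 - 693/2) - 153/14 = -907/2 - 153/14 = -3251/7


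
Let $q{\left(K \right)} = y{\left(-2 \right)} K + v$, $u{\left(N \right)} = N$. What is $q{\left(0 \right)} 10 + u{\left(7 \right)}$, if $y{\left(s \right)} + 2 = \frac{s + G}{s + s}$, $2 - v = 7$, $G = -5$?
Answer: $-43$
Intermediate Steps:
$v = -5$ ($v = 2 - 7 = -5$)
$y{\left(s \right)} = -2 + \frac{-5 + s}{2 s}$ ($y{\left(s \right)} = -2 + \frac{s - 5}{s + s} = -2 + \frac{-5 + s}{2 s}$)
$q{\left(K \right)} = -5 - \frac{K}{4}$ ($q{\left(K \right)} = \frac{-5 - -6}{2 \left(-2\right)} K - 5 = \frac{1}{2} \left(- \frac{1}{2}\right) \left(-5 + 6\right) K - 5 = \frac{1}{2} \left(- \frac{1}{2}\right) 1 K - 5 = - \frac{K}{4} - 5 = -5 - \frac{K}{4}$)
$q{\left(0 \right)} 10 + u{\left(7 \right)} = \left(-5 - 0\right) 10 + 7 = \left(-5 + 0\right) 10 + 7 = \left(-5\right) 10 + 7 = -50 + 7 = -43$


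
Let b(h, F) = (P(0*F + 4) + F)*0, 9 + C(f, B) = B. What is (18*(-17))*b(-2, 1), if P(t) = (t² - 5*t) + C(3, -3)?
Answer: 0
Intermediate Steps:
C(f, B) = -9 + B
P(t) = -12 + t² - 5*t (P(t) = (t² - 5*t) + (-9 - 3) = (t² - 5*t) - 12 = -12 + t² - 5*t)
b(h, F) = 0 (b(h, F) = ((-12 + (0*F + 4)² - 5*(0*F + 4)) + F)*0 = ((-12 + (0 + 4)² - 5*(0 + 4)) + F)*0 = ((-12 + 4² - 5*4) + F)*0 = ((-12 + 16 - 20) + F)*0 = (-16 + F)*0 = 0)
(18*(-17))*b(-2, 1) = (18*(-17))*0 = -306*0 = 0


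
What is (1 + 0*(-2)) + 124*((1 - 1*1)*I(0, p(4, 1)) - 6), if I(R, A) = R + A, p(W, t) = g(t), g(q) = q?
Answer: -743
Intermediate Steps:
p(W, t) = t
I(R, A) = A + R
(1 + 0*(-2)) + 124*((1 - 1*1)*I(0, p(4, 1)) - 6) = (1 + 0*(-2)) + 124*((1 - 1*1)*(1 + 0) - 6) = (1 + 0) + 124*((1 - 1)*1 - 6) = 1 + 124*(0*1 - 6) = 1 + 124*(0 - 6) = 1 + 124*(-6) = 1 - 744 = -743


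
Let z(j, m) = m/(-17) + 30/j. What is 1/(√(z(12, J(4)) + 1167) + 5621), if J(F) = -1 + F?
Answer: 191114/1074212037 - √1351738/1074212037 ≈ 0.00017683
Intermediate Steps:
z(j, m) = 30/j - m/17 (z(j, m) = m*(-1/17) + 30/j = -m/17 + 30/j = 30/j - m/17)
1/(√(z(12, J(4)) + 1167) + 5621) = 1/(√((30/12 - (-1 + 4)/17) + 1167) + 5621) = 1/(√((30*(1/12) - 1/17*3) + 1167) + 5621) = 1/(√((5/2 - 3/17) + 1167) + 5621) = 1/(√(79/34 + 1167) + 5621) = 1/(√(39757/34) + 5621) = 1/(√1351738/34 + 5621) = 1/(5621 + √1351738/34)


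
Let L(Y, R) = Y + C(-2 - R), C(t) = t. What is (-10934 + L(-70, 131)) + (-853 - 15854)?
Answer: -27844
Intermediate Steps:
L(Y, R) = -2 + Y - R (L(Y, R) = Y + (-2 - R) = -2 + Y - R)
(-10934 + L(-70, 131)) + (-853 - 15854) = (-10934 + (-2 - 70 - 1*131)) + (-853 - 15854) = (-10934 + (-2 - 70 - 131)) - 16707 = (-10934 - 203) - 16707 = -11137 - 16707 = -27844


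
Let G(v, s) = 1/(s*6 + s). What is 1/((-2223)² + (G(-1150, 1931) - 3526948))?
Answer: 13517/19123594778 ≈ 7.0682e-7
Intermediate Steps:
G(v, s) = 1/(7*s) (G(v, s) = 1/(6*s + s) = 1/(7*s))
1/((-2223)² + (G(-1150, 1931) - 3526948)) = 1/((-2223)² + ((⅐)/1931 - 3526948)) = 1/(4941729 + ((⅐)*(1/1931) - 3526948)) = 1/(4941729 + (1/13517 - 3526948)) = 1/(4941729 - 47673756115/13517) = 1/(19123594778/13517) = 13517/19123594778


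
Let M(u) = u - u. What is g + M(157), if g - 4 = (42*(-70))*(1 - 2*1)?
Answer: 2944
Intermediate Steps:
M(u) = 0
g = 2944 (g = 4 + (42*(-70))*(1 - 2*1) = 4 - 2940*(1 - 2) = 4 - 2940*(-1) = 4 + 2940 = 2944)
g + M(157) = 2944 + 0 = 2944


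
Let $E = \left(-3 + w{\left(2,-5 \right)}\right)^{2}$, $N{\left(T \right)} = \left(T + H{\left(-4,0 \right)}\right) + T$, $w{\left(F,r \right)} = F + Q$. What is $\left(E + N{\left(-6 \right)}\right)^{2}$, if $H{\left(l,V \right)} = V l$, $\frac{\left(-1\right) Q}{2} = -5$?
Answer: $4761$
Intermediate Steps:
$Q = 10$ ($Q = \left(-2\right) \left(-5\right) = 10$)
$w{\left(F,r \right)} = 10 + F$ ($w{\left(F,r \right)} = F + 10 = 10 + F$)
$N{\left(T \right)} = 2 T$ ($N{\left(T \right)} = \left(T + 0 \left(-4\right)\right) + T = \left(T + 0\right) + T = T + T = 2 T$)
$E = 81$ ($E = \left(-3 + \left(10 + 2\right)\right)^{2} = \left(-3 + 12\right)^{2} = 9^{2} = 81$)
$\left(E + N{\left(-6 \right)}\right)^{2} = \left(81 + 2 \left(-6\right)\right)^{2} = \left(81 - 12\right)^{2} = 69^{2} = 4761$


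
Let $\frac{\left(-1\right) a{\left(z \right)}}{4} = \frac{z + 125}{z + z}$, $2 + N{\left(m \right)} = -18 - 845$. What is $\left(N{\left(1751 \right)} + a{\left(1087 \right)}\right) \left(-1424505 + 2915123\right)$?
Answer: $- \frac{1405174285622}{1087} \approx -1.2927 \cdot 10^{9}$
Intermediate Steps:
$N{\left(m \right)} = -865$ ($N{\left(m \right)} = -2 - 863 = -865$)
$a{\left(z \right)} = - \frac{2 \left(125 + z\right)}{z}$ ($a{\left(z \right)} = - 4 \frac{z + 125}{z + z} = - 4 \frac{125 + z}{2 z} = - \frac{2 \left(125 + z\right)}{z}$)
$\left(N{\left(1751 \right)} + a{\left(1087 \right)}\right) \left(-1424505 + 2915123\right) = \left(-865 - \left(2 + \frac{250}{1087}\right)\right) \left(-1424505 + 2915123\right) = \left(-865 - \frac{2424}{1087}\right) 1490618 = \left(- \frac{942679}{1087}\right) 1490618 = - \frac{1405174285622}{1087}$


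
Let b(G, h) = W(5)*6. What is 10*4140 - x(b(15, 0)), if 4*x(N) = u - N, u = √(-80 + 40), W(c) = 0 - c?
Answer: 82785/2 - I*√10/2 ≈ 41393.0 - 1.5811*I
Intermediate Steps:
W(c) = -c
b(G, h) = -30 (b(G, h) = -1*5*6 = -5*6 = -30)
u = 2*I*√10 (u = √(-40) = 2*I*√10 ≈ 6.3246*I)
x(N) = -N/4 + I*√10/2 (x(N) = (2*I*√10 - N)/4 = (-N + 2*I*√10)/4 = -N/4 + I*√10/2)
10*4140 - x(b(15, 0)) = 10*4140 - (-¼*(-30) + I*√10/2) = 41400 - (15/2 + I*√10/2) = 41400 + (-15/2 - I*√10/2) = 82785/2 - I*√10/2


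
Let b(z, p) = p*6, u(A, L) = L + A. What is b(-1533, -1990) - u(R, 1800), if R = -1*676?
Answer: -13064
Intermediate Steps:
R = -676
u(A, L) = A + L
b(z, p) = 6*p
b(-1533, -1990) - u(R, 1800) = 6*(-1990) - (-676 + 1800) = -11940 - 1*1124 = -11940 - 1124 = -13064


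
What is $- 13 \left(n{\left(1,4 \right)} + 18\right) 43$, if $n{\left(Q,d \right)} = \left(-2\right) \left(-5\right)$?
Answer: $-15652$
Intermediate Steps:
$n{\left(Q,d \right)} = 10$
$- 13 \left(n{\left(1,4 \right)} + 18\right) 43 = - 13 \left(10 + 18\right) 43 = \left(-13\right) 28 \cdot 43 = \left(-364\right) 43 = -15652$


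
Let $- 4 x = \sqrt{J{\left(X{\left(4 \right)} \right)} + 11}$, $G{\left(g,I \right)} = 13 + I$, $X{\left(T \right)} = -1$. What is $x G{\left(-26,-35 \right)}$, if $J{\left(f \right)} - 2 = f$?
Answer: $11 \sqrt{3} \approx 19.053$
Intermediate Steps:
$J{\left(f \right)} = 2 + f$
$x = - \frac{\sqrt{3}}{2}$ ($x = - \frac{\sqrt{\left(2 - 1\right) + 11}}{4} = - \frac{\sqrt{1 + 11}}{4} = - \frac{\sqrt{12}}{4} = - \frac{2 \sqrt{3}}{4} = - \frac{\sqrt{3}}{2} \approx -0.86602$)
$x G{\left(-26,-35 \right)} = - \frac{\sqrt{3}}{2} \left(13 - 35\right) = - \frac{\sqrt{3}}{2} \left(-22\right) = 11 \sqrt{3}$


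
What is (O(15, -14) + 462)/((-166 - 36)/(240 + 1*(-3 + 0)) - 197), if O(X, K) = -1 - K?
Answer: -112575/46891 ≈ -2.4008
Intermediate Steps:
(O(15, -14) + 462)/((-166 - 36)/(240 + 1*(-3 + 0)) - 197) = ((-1 - 1*(-14)) + 462)/((-166 - 36)/(240 + 1*(-3 + 0)) - 197) = ((-1 + 14) + 462)/(-202/(240 + 1*(-3)) - 197) = (13 + 462)/(-202/(240 - 3) - 197) = 475/(-202/237 - 197) = 475/(-46891/237) = 475*(-237/46891) = -112575/46891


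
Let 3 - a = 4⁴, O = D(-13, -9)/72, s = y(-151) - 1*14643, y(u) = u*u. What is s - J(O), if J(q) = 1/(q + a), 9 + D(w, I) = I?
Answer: 8264058/1013 ≈ 8158.0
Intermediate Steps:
y(u) = u²
D(w, I) = -9 + I
s = 8158 (s = (-151)² - 1*14643 = 22801 - 14643 = 8158)
O = -¼ (O = (-9 - 9)/72 = -18*1/72 = -¼ ≈ -0.25000)
a = -253 (a = 3 - 1*4⁴ = 3 - 1*256 = 3 - 256 = -253)
J(q) = 1/(-253 + q) (J(q) = 1/(q - 253) = 1/(-253 + q))
s - J(O) = 8158 - 1/(-253 - ¼) = 8158 - 1/(-1013/4) = 8158 - 1*(-4/1013) = 8158 + 4/1013 = 8264058/1013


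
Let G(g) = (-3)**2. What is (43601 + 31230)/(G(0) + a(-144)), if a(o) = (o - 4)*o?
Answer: 74831/21321 ≈ 3.5097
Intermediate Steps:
G(g) = 9
a(o) = o*(-4 + o) (a(o) = (-4 + o)*o = o*(-4 + o))
(43601 + 31230)/(G(0) + a(-144)) = (43601 + 31230)/(9 - 144*(-4 - 144)) = 74831/(9 - 144*(-148)) = 74831/(9 + 21312) = 74831/21321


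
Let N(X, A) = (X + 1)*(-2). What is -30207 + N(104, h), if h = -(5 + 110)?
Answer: -30417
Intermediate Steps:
h = -115 (h = -1*115 = -115)
N(X, A) = -2 - 2*X (N(X, A) = (1 + X)*(-2) = -2 - 2*X)
-30207 + N(104, h) = -30207 + (-2 - 2*104) = -30207 + (-2 - 208) = -30207 - 210 = -30417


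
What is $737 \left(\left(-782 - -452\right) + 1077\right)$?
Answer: $550539$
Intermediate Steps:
$737 \left(\left(-782 - -452\right) + 1077\right) = 737 \left(\left(-782 + 452\right) + 1077\right) = 737 \left(-330 + 1077\right) = 737 \cdot 747 = 550539$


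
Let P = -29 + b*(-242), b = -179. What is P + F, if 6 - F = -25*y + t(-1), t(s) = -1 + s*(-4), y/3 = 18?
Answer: 44642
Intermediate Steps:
y = 54 (y = 3*18 = 54)
t(s) = -1 - 4*s
F = 1353 (F = 6 - (-25*54 + (-1 - 4*(-1))) = 6 - (-1350 + (-1 + 4)) = 6 - (-1350 + 3) = 6 - 1*(-1347) = 6 + 1347 = 1353)
P = 43289 (P = -29 - 179*(-242) = -29 + 43318 = 43289)
P + F = 43289 + 1353 = 44642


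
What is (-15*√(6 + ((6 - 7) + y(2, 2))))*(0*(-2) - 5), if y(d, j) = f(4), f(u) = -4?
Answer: 75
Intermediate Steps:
y(d, j) = -4
(-15*√(6 + ((6 - 7) + y(2, 2))))*(0*(-2) - 5) = (-15*√(6 + ((6 - 7) - 4)))*(0*(-2) - 5) = (-15*√(6 + (-1 - 4)))*(0 - 5) = -15*√(6 - 5)*(-5) = -15*√1*(-5) = -15*1*(-5) = -15*(-5) = 75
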